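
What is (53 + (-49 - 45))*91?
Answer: -3731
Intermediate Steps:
(53 + (-49 - 45))*91 = (53 - 94)*91 = -41*91 = -3731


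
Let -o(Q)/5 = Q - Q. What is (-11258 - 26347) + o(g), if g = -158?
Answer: -37605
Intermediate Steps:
o(Q) = 0 (o(Q) = -5*(Q - Q) = -5*0 = 0)
(-11258 - 26347) + o(g) = (-11258 - 26347) + 0 = -37605 + 0 = -37605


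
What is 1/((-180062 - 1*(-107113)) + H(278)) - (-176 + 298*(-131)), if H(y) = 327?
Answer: 2847799107/72622 ≈ 39214.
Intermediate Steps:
1/((-180062 - 1*(-107113)) + H(278)) - (-176 + 298*(-131)) = 1/((-180062 - 1*(-107113)) + 327) - (-176 + 298*(-131)) = 1/((-180062 + 107113) + 327) - (-176 - 39038) = 1/(-72949 + 327) - 1*(-39214) = 1/(-72622) + 39214 = -1/72622 + 39214 = 2847799107/72622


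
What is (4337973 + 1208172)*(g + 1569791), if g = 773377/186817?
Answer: 1626486989029404480/186817 ≈ 8.7063e+12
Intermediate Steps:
g = 773377/186817 (g = 773377*(1/186817) = 773377/186817 ≈ 4.1398)
(4337973 + 1208172)*(g + 1569791) = (4337973 + 1208172)*(773377/186817 + 1569791) = 5546145*(293264418624/186817) = 1626486989029404480/186817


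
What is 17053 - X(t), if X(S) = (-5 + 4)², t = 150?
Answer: 17052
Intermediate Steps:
X(S) = 1 (X(S) = (-1)² = 1)
17053 - X(t) = 17053 - 1*1 = 17053 - 1 = 17052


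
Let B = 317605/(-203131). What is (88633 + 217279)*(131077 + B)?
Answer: 8145055208857584/203131 ≈ 4.0098e+10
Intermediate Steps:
B = -317605/203131 (B = 317605*(-1/203131) = -317605/203131 ≈ -1.5635)
(88633 + 217279)*(131077 + B) = (88633 + 217279)*(131077 - 317605/203131) = 305912*(26625484482/203131) = 8145055208857584/203131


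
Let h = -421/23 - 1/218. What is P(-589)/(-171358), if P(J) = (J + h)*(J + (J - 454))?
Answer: -1242379176/214797253 ≈ -5.7840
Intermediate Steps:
h = -91801/5014 (h = -421*1/23 - 1*1/218 = -421/23 - 1/218 = -91801/5014 ≈ -18.309)
P(J) = (-454 + 2*J)*(-91801/5014 + J) (P(J) = (J - 91801/5014)*(J + (J - 454)) = (-91801/5014 + J)*(J + (-454 + J)) = (-91801/5014 + J)*(-454 + 2*J) = (-454 + 2*J)*(-91801/5014 + J))
P(-589)/(-171358) = (20838827/2507 + 2*(-589)² - 1229979/2507*(-589))/(-171358) = (20838827/2507 + 2*346921 + 724457631/2507)*(-1/171358) = (20838827/2507 + 693842 + 724457631/2507)*(-1/171358) = (2484758352/2507)*(-1/171358) = -1242379176/214797253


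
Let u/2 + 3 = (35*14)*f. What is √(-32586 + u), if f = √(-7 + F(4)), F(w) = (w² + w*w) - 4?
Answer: 2*√(-8148 + 245*√21) ≈ 167.63*I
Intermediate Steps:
F(w) = -4 + 2*w² (F(w) = (w² + w²) - 4 = 2*w² - 4 = -4 + 2*w²)
f = √21 (f = √(-7 + (-4 + 2*4²)) = √(-7 + (-4 + 2*16)) = √(-7 + (-4 + 32)) = √(-7 + 28) = √21 ≈ 4.5826)
u = -6 + 980*√21 (u = -6 + 2*((35*14)*√21) = -6 + 2*(490*√21) = -6 + 980*√21 ≈ 4484.9)
√(-32586 + u) = √(-32586 + (-6 + 980*√21)) = √(-32592 + 980*√21)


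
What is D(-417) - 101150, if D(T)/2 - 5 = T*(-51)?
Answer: -58606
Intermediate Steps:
D(T) = 10 - 102*T (D(T) = 10 + 2*(T*(-51)) = 10 + 2*(-51*T) = 10 - 102*T)
D(-417) - 101150 = (10 - 102*(-417)) - 101150 = (10 + 42534) - 101150 = 42544 - 101150 = -58606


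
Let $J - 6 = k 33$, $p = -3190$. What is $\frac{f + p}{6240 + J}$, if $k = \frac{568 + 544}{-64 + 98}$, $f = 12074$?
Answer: $\frac{75514}{62265} \approx 1.2128$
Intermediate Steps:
$k = \frac{556}{17}$ ($k = \frac{1112}{34} = 1112 \cdot \frac{1}{34} = \frac{556}{17} \approx 32.706$)
$J = \frac{18450}{17}$ ($J = 6 + \frac{556}{17} \cdot 33 = 6 + \frac{18348}{17} = \frac{18450}{17} \approx 1085.3$)
$\frac{f + p}{6240 + J} = \frac{12074 - 3190}{6240 + \frac{18450}{17}} = \frac{8884}{\frac{124530}{17}} = 8884 \cdot \frac{17}{124530} = \frac{75514}{62265}$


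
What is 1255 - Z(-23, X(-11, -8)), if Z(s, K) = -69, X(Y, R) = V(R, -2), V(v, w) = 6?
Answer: 1324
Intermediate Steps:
X(Y, R) = 6
1255 - Z(-23, X(-11, -8)) = 1255 - 1*(-69) = 1255 + 69 = 1324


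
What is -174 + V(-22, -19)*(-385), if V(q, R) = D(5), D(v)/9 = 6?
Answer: -20964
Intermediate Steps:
D(v) = 54 (D(v) = 9*6 = 54)
V(q, R) = 54
-174 + V(-22, -19)*(-385) = -174 + 54*(-385) = -174 - 20790 = -20964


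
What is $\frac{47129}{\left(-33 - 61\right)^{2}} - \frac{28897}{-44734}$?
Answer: $\frac{1181801289}{197634812} \approx 5.9797$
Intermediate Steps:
$\frac{47129}{\left(-33 - 61\right)^{2}} - \frac{28897}{-44734} = \frac{47129}{\left(-94\right)^{2}} - - \frac{28897}{44734} = \frac{47129}{8836} + \frac{28897}{44734} = \frac{1181801289}{197634812}$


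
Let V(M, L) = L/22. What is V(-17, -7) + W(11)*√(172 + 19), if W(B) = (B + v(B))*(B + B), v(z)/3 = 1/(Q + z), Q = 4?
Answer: -7/22 + 1232*√191/5 ≈ 3405.0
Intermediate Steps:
V(M, L) = L/22 (V(M, L) = L*(1/22) = L/22)
v(z) = 3/(4 + z)
W(B) = 2*B*(B + 3/(4 + B)) (W(B) = (B + 3/(4 + B))*(B + B) = (B + 3/(4 + B))*(2*B) = 2*B*(B + 3/(4 + B)))
V(-17, -7) + W(11)*√(172 + 19) = (1/22)*(-7) + (2*11*(3 + 11*(4 + 11))/(4 + 11))*√(172 + 19) = -7/22 + (2*11*(3 + 11*15)/15)*√191 = -7/22 + (2*11*(1/15)*(3 + 165))*√191 = -7/22 + (2*11*(1/15)*168)*√191 = -7/22 + 1232*√191/5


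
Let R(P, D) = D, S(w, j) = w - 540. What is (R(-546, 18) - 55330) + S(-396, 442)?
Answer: -56248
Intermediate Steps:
S(w, j) = -540 + w
(R(-546, 18) - 55330) + S(-396, 442) = (18 - 55330) + (-540 - 396) = -55312 - 936 = -56248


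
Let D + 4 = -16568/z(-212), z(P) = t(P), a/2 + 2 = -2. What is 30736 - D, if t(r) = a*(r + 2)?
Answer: 6457471/210 ≈ 30750.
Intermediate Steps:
a = -8 (a = -4 + 2*(-2) = -4 - 4 = -8)
t(r) = -16 - 8*r (t(r) = -8*(r + 2) = -8*(2 + r) = -16 - 8*r)
z(P) = -16 - 8*P
D = -2911/210 (D = -4 - 16568/(-16 - 8*(-212)) = -4 - 16568/(-16 + 1696) = -4 - 16568/1680 = -4 - 16568*1/1680 = -4 - 2071/210 = -2911/210 ≈ -13.862)
30736 - D = 30736 - 1*(-2911/210) = 30736 + 2911/210 = 6457471/210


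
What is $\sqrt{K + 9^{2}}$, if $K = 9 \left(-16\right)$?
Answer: $3 i \sqrt{7} \approx 7.9373 i$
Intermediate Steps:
$K = -144$
$\sqrt{K + 9^{2}} = \sqrt{-144 + 9^{2}} = \sqrt{-144 + 81} = \sqrt{-63} = 3 i \sqrt{7}$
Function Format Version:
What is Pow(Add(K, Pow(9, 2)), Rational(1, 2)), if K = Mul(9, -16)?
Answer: Mul(3, I, Pow(7, Rational(1, 2))) ≈ Mul(7.9373, I)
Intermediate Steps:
K = -144
Pow(Add(K, Pow(9, 2)), Rational(1, 2)) = Pow(Add(-144, Pow(9, 2)), Rational(1, 2)) = Pow(Add(-144, 81), Rational(1, 2)) = Pow(-63, Rational(1, 2)) = Mul(3, I, Pow(7, Rational(1, 2)))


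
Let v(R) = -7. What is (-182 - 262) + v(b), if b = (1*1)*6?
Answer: -451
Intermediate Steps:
b = 6 (b = 1*6 = 6)
(-182 - 262) + v(b) = (-182 - 262) - 7 = -444 - 7 = -451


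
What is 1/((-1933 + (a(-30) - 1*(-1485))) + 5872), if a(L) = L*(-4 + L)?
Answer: 1/6444 ≈ 0.00015518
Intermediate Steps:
1/((-1933 + (a(-30) - 1*(-1485))) + 5872) = 1/((-1933 + (-30*(-4 - 30) - 1*(-1485))) + 5872) = 1/((-1933 + (-30*(-34) + 1485)) + 5872) = 1/((-1933 + (1020 + 1485)) + 5872) = 1/((-1933 + 2505) + 5872) = 1/(572 + 5872) = 1/6444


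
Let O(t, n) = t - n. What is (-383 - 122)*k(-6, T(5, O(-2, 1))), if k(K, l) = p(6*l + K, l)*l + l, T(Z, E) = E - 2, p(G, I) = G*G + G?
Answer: 3184025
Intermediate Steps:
p(G, I) = G + G² (p(G, I) = G² + G = G + G²)
T(Z, E) = -2 + E
k(K, l) = l + l*(K + 6*l)*(1 + K + 6*l) (k(K, l) = ((6*l + K)*(1 + (6*l + K)))*l + l = ((K + 6*l)*(1 + (K + 6*l)))*l + l = ((K + 6*l)*(1 + K + 6*l))*l + l = l*(K + 6*l)*(1 + K + 6*l) + l = l + l*(K + 6*l)*(1 + K + 6*l))
(-383 - 122)*k(-6, T(5, O(-2, 1))) = (-383 - 122)*((-2 + (-2 - 1*1))*(1 + (-6 + 6*(-2 + (-2 - 1*1)))*(1 - 6 + 6*(-2 + (-2 - 1*1))))) = -505*(-2 + (-2 - 1))*(1 + (-6 + 6*(-2 + (-2 - 1)))*(1 - 6 + 6*(-2 + (-2 - 1)))) = -505*(-2 - 3)*(1 + (-6 + 6*(-2 - 3))*(1 - 6 + 6*(-2 - 3))) = -(-2525)*(1 + (-6 + 6*(-5))*(1 - 6 + 6*(-5))) = -(-2525)*(1 + (-6 - 30)*(1 - 6 - 30)) = -(-2525)*(1 - 36*(-35)) = -(-2525)*(1 + 1260) = -(-2525)*1261 = -505*(-6305) = 3184025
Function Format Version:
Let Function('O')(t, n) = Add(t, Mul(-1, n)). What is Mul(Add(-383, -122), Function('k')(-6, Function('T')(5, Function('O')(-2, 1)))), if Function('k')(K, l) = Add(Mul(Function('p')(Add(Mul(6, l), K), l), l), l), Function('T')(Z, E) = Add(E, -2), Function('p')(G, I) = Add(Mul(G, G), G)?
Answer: 3184025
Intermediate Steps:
Function('p')(G, I) = Add(G, Pow(G, 2)) (Function('p')(G, I) = Add(Pow(G, 2), G) = Add(G, Pow(G, 2)))
Function('T')(Z, E) = Add(-2, E)
Function('k')(K, l) = Add(l, Mul(l, Add(K, Mul(6, l)), Add(1, K, Mul(6, l)))) (Function('k')(K, l) = Add(Mul(Mul(Add(Mul(6, l), K), Add(1, Add(Mul(6, l), K))), l), l) = Add(Mul(Mul(Add(K, Mul(6, l)), Add(1, Add(K, Mul(6, l)))), l), l) = Add(Mul(Mul(Add(K, Mul(6, l)), Add(1, K, Mul(6, l))), l), l) = Add(Mul(l, Add(K, Mul(6, l)), Add(1, K, Mul(6, l))), l) = Add(l, Mul(l, Add(K, Mul(6, l)), Add(1, K, Mul(6, l)))))
Mul(Add(-383, -122), Function('k')(-6, Function('T')(5, Function('O')(-2, 1)))) = Mul(Add(-383, -122), Mul(Add(-2, Add(-2, Mul(-1, 1))), Add(1, Mul(Add(-6, Mul(6, Add(-2, Add(-2, Mul(-1, 1))))), Add(1, -6, Mul(6, Add(-2, Add(-2, Mul(-1, 1))))))))) = Mul(-505, Mul(Add(-2, Add(-2, -1)), Add(1, Mul(Add(-6, Mul(6, Add(-2, Add(-2, -1)))), Add(1, -6, Mul(6, Add(-2, Add(-2, -1)))))))) = Mul(-505, Mul(Add(-2, -3), Add(1, Mul(Add(-6, Mul(6, Add(-2, -3))), Add(1, -6, Mul(6, Add(-2, -3))))))) = Mul(-505, Mul(-5, Add(1, Mul(Add(-6, Mul(6, -5)), Add(1, -6, Mul(6, -5)))))) = Mul(-505, Mul(-5, Add(1, Mul(Add(-6, -30), Add(1, -6, -30))))) = Mul(-505, Mul(-5, Add(1, Mul(-36, -35)))) = Mul(-505, Mul(-5, Add(1, 1260))) = Mul(-505, Mul(-5, 1261)) = Mul(-505, -6305) = 3184025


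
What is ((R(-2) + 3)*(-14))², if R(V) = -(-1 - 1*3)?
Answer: 9604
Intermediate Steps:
R(V) = 4 (R(V) = -(-1 - 3) = -1*(-4) = 4)
((R(-2) + 3)*(-14))² = ((4 + 3)*(-14))² = (7*(-14))² = (-98)² = 9604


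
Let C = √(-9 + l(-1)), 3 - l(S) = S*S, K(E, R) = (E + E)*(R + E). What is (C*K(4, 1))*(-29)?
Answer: -1160*I*√7 ≈ -3069.1*I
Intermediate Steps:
K(E, R) = 2*E*(E + R) (K(E, R) = (2*E)*(E + R) = 2*E*(E + R))
l(S) = 3 - S² (l(S) = 3 - S*S = 3 - S²)
C = I*√7 (C = √(-9 + (3 - 1*(-1)²)) = √(-9 + (3 - 1*1)) = √(-9 + (3 - 1)) = √(-9 + 2) = √(-7) = I*√7 ≈ 2.6458*I)
(C*K(4, 1))*(-29) = ((I*√7)*(2*4*(4 + 1)))*(-29) = ((I*√7)*(2*4*5))*(-29) = ((I*√7)*40)*(-29) = (40*I*√7)*(-29) = -1160*I*√7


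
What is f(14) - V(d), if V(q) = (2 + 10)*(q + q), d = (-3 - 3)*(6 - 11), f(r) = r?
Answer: -706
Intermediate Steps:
d = 30 (d = -6*(-5) = 30)
V(q) = 24*q (V(q) = 12*(2*q) = 24*q)
f(14) - V(d) = 14 - 24*30 = 14 - 1*720 = 14 - 720 = -706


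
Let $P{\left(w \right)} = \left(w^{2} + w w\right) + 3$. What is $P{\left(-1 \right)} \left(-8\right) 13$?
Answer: $-520$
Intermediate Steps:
$P{\left(w \right)} = 3 + 2 w^{2}$ ($P{\left(w \right)} = \left(w^{2} + w^{2}\right) + 3 = 2 w^{2} + 3 = 3 + 2 w^{2}$)
$P{\left(-1 \right)} \left(-8\right) 13 = \left(3 + 2 \left(-1\right)^{2}\right) \left(-8\right) 13 = \left(3 + 2 \cdot 1\right) \left(-8\right) 13 = \left(3 + 2\right) \left(-8\right) 13 = 5 \left(-8\right) 13 = \left(-40\right) 13 = -520$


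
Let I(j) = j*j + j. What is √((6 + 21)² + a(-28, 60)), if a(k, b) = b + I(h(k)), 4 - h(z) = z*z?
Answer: 3*√67601 ≈ 780.01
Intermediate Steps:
h(z) = 4 - z² (h(z) = 4 - z*z = 4 - z²)
I(j) = j + j² (I(j) = j² + j = j + j²)
a(k, b) = b + (4 - k²)*(5 - k²) (a(k, b) = b + (4 - k²)*(1 + (4 - k²)) = b + (4 - k²)*(5 - k²))
√((6 + 21)² + a(-28, 60)) = √((6 + 21)² + (60 + (-5 + (-28)²)*(-4 + (-28)²))) = √(27² + (60 + (-5 + 784)*(-4 + 784))) = √(729 + (60 + 779*780)) = √(729 + (60 + 607620)) = √(729 + 607680) = √608409 = 3*√67601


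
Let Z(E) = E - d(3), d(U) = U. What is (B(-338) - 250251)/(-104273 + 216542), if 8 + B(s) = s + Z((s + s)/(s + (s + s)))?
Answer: -751798/336807 ≈ -2.2321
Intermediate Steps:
Z(E) = -3 + E (Z(E) = E - 1*3 = E - 3 = -3 + E)
B(s) = -31/3 + s (B(s) = -8 + (s + (-3 + (s + s)/(s + (s + s)))) = -8 + (s + (-3 + (2*s)/(s + 2*s))) = -8 + (s + (-3 + (2*s)/((3*s)))) = -8 + (s + (-3 + (2*s)*(1/(3*s)))) = -8 + (s + (-3 + ⅔)) = -8 + (s - 7/3) = -8 + (-7/3 + s) = -31/3 + s)
(B(-338) - 250251)/(-104273 + 216542) = ((-31/3 - 338) - 250251)/(-104273 + 216542) = (-1045/3 - 250251)/112269 = -751798/3*1/112269 = -751798/336807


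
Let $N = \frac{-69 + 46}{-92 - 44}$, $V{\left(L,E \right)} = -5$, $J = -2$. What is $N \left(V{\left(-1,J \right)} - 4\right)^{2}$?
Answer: $\frac{1863}{136} \approx 13.699$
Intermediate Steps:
$N = \frac{23}{136}$ ($N = - \frac{23}{-136} = \left(-23\right) \left(- \frac{1}{136}\right) = \frac{23}{136} \approx 0.16912$)
$N \left(V{\left(-1,J \right)} - 4\right)^{2} = \frac{23 \left(-5 - 4\right)^{2}}{136} = \frac{23 \left(-9\right)^{2}}{136} = \frac{23}{136} \cdot 81 = \frac{1863}{136}$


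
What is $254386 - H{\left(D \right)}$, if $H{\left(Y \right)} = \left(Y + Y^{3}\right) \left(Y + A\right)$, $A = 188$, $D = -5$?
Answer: $278176$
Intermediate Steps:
$H{\left(Y \right)} = \left(188 + Y\right) \left(Y + Y^{3}\right)$ ($H{\left(Y \right)} = \left(Y + Y^{3}\right) \left(Y + 188\right) = \left(Y + Y^{3}\right) \left(188 + Y\right) = \left(188 + Y\right) \left(Y + Y^{3}\right)$)
$254386 - H{\left(D \right)} = 254386 - - 5 \left(188 - 5 + \left(-5\right)^{3} + 188 \left(-5\right)^{2}\right) = 254386 - - 5 \left(188 - 5 - 125 + 188 \cdot 25\right) = 254386 - - 5 \left(188 - 5 - 125 + 4700\right) = 254386 - \left(-5\right) 4758 = 254386 - -23790 = 254386 + 23790 = 278176$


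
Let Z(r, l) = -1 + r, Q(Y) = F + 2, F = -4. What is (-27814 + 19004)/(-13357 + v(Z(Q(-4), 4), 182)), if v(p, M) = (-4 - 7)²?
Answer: 4405/6618 ≈ 0.66561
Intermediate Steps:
Q(Y) = -2 (Q(Y) = -4 + 2 = -2)
v(p, M) = 121 (v(p, M) = (-11)² = 121)
(-27814 + 19004)/(-13357 + v(Z(Q(-4), 4), 182)) = (-27814 + 19004)/(-13357 + 121) = -8810/(-13236) = -8810*(-1/13236) = 4405/6618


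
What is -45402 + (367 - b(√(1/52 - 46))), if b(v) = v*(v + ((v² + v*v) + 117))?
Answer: -2339429/52 - 651*I*√31083/676 ≈ -44989.0 - 169.78*I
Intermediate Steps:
b(v) = v*(117 + v + 2*v²) (b(v) = v*(v + ((v² + v²) + 117)) = v*(v + (2*v² + 117)) = v*(v + (117 + 2*v²)) = v*(117 + v + 2*v²))
-45402 + (367 - b(√(1/52 - 46))) = -45402 + (367 - √(1/52 - 46)*(117 + √(1/52 - 46) + 2*(√(1/52 - 46))²)) = -45402 + (367 - √(-2391/52)*(117 + √(-2391/52) + 2*(√(-2391/52))²)) = -45402 + (367 - I*√31083/26*(117 + I*√31083/26 + 2*(I*√31083/26)²)) = -45402 + (367 - I*√31083/26*(117 + I*√31083/26 + 2*(-2391/52))) = -45402 + (367 - I*√31083/26*(117 + I*√31083/26 - 2391/26)) = -45402 + (367 - I*√31083/26*(651/26 + I*√31083/26)) = -45402 + (367 - I*√31083*(651/26 + I*√31083/26)/26) = -45035 - I*√31083*(651/26 + I*√31083/26)/26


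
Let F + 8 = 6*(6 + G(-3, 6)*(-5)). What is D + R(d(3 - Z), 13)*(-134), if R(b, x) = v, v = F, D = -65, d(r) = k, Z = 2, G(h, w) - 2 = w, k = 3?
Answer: 28343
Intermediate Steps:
G(h, w) = 2 + w
d(r) = 3
F = -212 (F = -8 + 6*(6 + (2 + 6)*(-5)) = -8 + 6*(6 + 8*(-5)) = -8 + 6*(6 - 40) = -8 + 6*(-34) = -8 - 204 = -212)
v = -212
R(b, x) = -212
D + R(d(3 - Z), 13)*(-134) = -65 - 212*(-134) = -65 + 28408 = 28343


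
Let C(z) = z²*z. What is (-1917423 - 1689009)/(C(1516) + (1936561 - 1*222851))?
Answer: -601072/580978301 ≈ -0.0010346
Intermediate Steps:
C(z) = z³
(-1917423 - 1689009)/(C(1516) + (1936561 - 1*222851)) = (-1917423 - 1689009)/(1516³ + (1936561 - 1*222851)) = -3606432/(3484156096 + (1936561 - 222851)) = -3606432/(3484156096 + 1713710) = -3606432/3485869806 = -3606432*1/3485869806 = -601072/580978301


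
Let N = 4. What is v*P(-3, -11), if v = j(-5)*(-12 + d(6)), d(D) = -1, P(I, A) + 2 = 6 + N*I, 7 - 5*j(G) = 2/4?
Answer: 676/5 ≈ 135.20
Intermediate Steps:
j(G) = 13/10 (j(G) = 7/5 - 2/(5*4) = 7/5 - ⅕*½ = 7/5 - ⅒ = 13/10)
P(I, A) = 4 + 4*I (P(I, A) = -2 + (6 + 4*I) = 4 + 4*I)
v = -169/10 (v = 13*(-12 - 1)/10 = (13/10)*(-13) = -169/10 ≈ -16.900)
v*P(-3, -11) = -169*(4 + 4*(-3))/10 = -169*(4 - 12)/10 = -169/10*(-8) = 676/5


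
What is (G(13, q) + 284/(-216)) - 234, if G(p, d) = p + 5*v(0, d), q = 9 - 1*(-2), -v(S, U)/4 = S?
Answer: -12005/54 ≈ -222.31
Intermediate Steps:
v(S, U) = -4*S
q = 11 (q = 9 + 2 = 11)
G(p, d) = p (G(p, d) = p + 5*(-4*0) = p + 5*0 = p + 0 = p)
(G(13, q) + 284/(-216)) - 234 = (13 + 284/(-216)) - 234 = (13 + 284*(-1/216)) - 234 = (13 - 71/54) - 234 = 631/54 - 234 = -12005/54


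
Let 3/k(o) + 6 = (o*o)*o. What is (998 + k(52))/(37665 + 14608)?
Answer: 140320799/7349688346 ≈ 0.019092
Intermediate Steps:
k(o) = 3/(-6 + o**3) (k(o) = 3/(-6 + (o*o)*o) = 3/(-6 + o**2*o) = 3/(-6 + o**3))
(998 + k(52))/(37665 + 14608) = (998 + 3/(-6 + 52**3))/(37665 + 14608) = (998 + 3/(-6 + 140608))/52273 = (998 + 3/140602)*(1/52273) = (140320799/140602)*(1/52273) = 140320799/7349688346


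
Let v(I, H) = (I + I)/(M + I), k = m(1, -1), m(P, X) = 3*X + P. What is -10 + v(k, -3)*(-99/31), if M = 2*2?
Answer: -112/31 ≈ -3.6129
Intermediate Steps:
m(P, X) = P + 3*X
M = 4
k = -2 (k = 1 + 3*(-1) = 1 - 3 = -2)
v(I, H) = 2*I/(4 + I) (v(I, H) = (I + I)/(4 + I) = (2*I)/(4 + I) = 2*I/(4 + I))
-10 + v(k, -3)*(-99/31) = -10 + (2*(-2)/(4 - 2))*(-99/31) = -10 + (2*(-2)/2)*(-99*1/31) = -10 + (2*(-2)*(½))*(-99/31) = -10 - 2*(-99/31) = -10 + 198/31 = -112/31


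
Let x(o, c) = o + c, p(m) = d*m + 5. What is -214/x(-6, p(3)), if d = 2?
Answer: -214/5 ≈ -42.800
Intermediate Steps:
p(m) = 5 + 2*m (p(m) = 2*m + 5 = 5 + 2*m)
x(o, c) = c + o
-214/x(-6, p(3)) = -214/((5 + 2*3) - 6) = -214/((5 + 6) - 6) = -214/(11 - 6) = -214/5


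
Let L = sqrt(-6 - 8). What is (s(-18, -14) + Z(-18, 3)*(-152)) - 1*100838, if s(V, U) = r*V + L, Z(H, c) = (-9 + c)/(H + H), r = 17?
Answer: -303508/3 + I*sqrt(14) ≈ -1.0117e+5 + 3.7417*I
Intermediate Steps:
L = I*sqrt(14) (L = sqrt(-14) = I*sqrt(14) ≈ 3.7417*I)
Z(H, c) = (-9 + c)/(2*H) (Z(H, c) = (-9 + c)/((2*H)) = (-9 + c)*(1/(2*H)) = (-9 + c)/(2*H))
s(V, U) = 17*V + I*sqrt(14)
(s(-18, -14) + Z(-18, 3)*(-152)) - 1*100838 = ((17*(-18) + I*sqrt(14)) + ((1/2)*(-9 + 3)/(-18))*(-152)) - 1*100838 = ((-306 + I*sqrt(14)) + ((1/2)*(-1/18)*(-6))*(-152)) - 100838 = ((-306 + I*sqrt(14)) + (1/6)*(-152)) - 100838 = ((-306 + I*sqrt(14)) - 76/3) - 100838 = (-994/3 + I*sqrt(14)) - 100838 = -303508/3 + I*sqrt(14)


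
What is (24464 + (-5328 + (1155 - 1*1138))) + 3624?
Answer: 22777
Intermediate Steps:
(24464 + (-5328 + (1155 - 1*1138))) + 3624 = (24464 + (-5328 + (1155 - 1138))) + 3624 = (24464 + (-5328 + 17)) + 3624 = (24464 - 5311) + 3624 = 19153 + 3624 = 22777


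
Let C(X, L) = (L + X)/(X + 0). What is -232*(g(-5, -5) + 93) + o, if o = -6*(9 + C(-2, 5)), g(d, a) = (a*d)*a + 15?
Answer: 3899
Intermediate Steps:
g(d, a) = 15 + d*a² (g(d, a) = d*a² + 15 = 15 + d*a²)
C(X, L) = (L + X)/X
o = -45 (o = -6*(9 + (5 - 2)/(-2)) = -6*(9 - ½*3) = -6*(9 - 3/2) = -6*15/2 = -45)
-232*(g(-5, -5) + 93) + o = -232*((15 - 5*(-5)²) + 93) - 45 = -232*((15 - 5*25) + 93) - 45 = -232*((15 - 125) + 93) - 45 = -232*(-110 + 93) - 45 = -232*(-17) - 45 = 3944 - 45 = 3899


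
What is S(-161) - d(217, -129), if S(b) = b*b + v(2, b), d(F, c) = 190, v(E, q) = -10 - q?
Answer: 25882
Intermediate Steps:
S(b) = -10 + b**2 - b (S(b) = b*b + (-10 - b) = b**2 + (-10 - b) = -10 + b**2 - b)
S(-161) - d(217, -129) = (-10 + (-161)**2 - 1*(-161)) - 1*190 = (-10 + 25921 + 161) - 190 = 26072 - 190 = 25882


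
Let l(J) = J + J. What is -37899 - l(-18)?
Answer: -37863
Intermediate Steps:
l(J) = 2*J
-37899 - l(-18) = -37899 - 2*(-18) = -37899 - 1*(-36) = -37899 + 36 = -37863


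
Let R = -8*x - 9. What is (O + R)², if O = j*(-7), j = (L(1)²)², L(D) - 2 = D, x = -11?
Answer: 238144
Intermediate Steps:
L(D) = 2 + D
j = 81 (j = ((2 + 1)²)² = (3²)² = 9² = 81)
R = 79 (R = -8*(-11) - 9 = 88 - 9 = 79)
O = -567 (O = 81*(-7) = -567)
(O + R)² = (-567 + 79)² = (-488)² = 238144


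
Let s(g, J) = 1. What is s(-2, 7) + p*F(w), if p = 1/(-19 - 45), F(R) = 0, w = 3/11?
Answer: 1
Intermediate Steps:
w = 3/11 (w = 3*(1/11) = 3/11 ≈ 0.27273)
p = -1/64 (p = 1/(-64) = -1/64 ≈ -0.015625)
s(-2, 7) + p*F(w) = 1 - 1/64*0 = 1 + 0 = 1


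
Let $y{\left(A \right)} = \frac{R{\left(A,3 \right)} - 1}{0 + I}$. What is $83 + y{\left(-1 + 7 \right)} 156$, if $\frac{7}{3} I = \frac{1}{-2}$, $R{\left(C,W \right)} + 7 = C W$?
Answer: $-7197$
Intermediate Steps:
$R{\left(C,W \right)} = -7 + C W$
$I = - \frac{3}{14}$ ($I = \frac{3}{7 \left(-2\right)} = \frac{3}{7} \left(- \frac{1}{2}\right) = - \frac{3}{14} \approx -0.21429$)
$y{\left(A \right)} = \frac{112}{3} - 14 A$ ($y{\left(A \right)} = \frac{\left(-7 + A 3\right) - 1}{0 - \frac{3}{14}} = \frac{\left(-7 + 3 A\right) - 1}{- \frac{3}{14}} = \left(-8 + 3 A\right) \left(- \frac{14}{3}\right) = \frac{112}{3} - 14 A$)
$83 + y{\left(-1 + 7 \right)} 156 = 83 + \left(\frac{112}{3} - 14 \left(-1 + 7\right)\right) 156 = 83 + \left(\frac{112}{3} - 84\right) 156 = 83 - 7280 = -7197$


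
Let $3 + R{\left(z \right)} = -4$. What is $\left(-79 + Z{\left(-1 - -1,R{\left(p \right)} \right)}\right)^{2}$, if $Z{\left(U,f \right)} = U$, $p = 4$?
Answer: $6241$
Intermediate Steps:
$R{\left(z \right)} = -7$ ($R{\left(z \right)} = -3 - 4 = -7$)
$\left(-79 + Z{\left(-1 - -1,R{\left(p \right)} \right)}\right)^{2} = \left(-79 - 0\right)^{2} = \left(-79 + \left(-1 + 1\right)\right)^{2} = \left(-79 + 0\right)^{2} = \left(-79\right)^{2} = 6241$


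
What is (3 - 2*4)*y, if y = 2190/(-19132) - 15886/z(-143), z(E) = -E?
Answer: 58508485/105226 ≈ 556.03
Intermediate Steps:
y = -11701697/105226 (y = 2190/(-19132) - 15886/((-1*(-143))) = 2190*(-1/19132) - 15886/143 = -1095/9566 - 15886*1/143 = -1095/9566 - 1222/11 = -11701697/105226 ≈ -111.21)
(3 - 2*4)*y = (3 - 2*4)*(-11701697/105226) = (3 - 8)*(-11701697/105226) = -5*(-11701697/105226) = 58508485/105226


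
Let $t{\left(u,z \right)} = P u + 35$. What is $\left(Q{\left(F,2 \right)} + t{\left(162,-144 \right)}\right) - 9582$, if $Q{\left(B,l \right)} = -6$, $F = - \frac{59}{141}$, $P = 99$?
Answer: $6485$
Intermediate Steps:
$F = - \frac{59}{141}$ ($F = \left(-59\right) \frac{1}{141} = - \frac{59}{141} \approx -0.41844$)
$t{\left(u,z \right)} = 35 + 99 u$ ($t{\left(u,z \right)} = 99 u + 35 = 35 + 99 u$)
$\left(Q{\left(F,2 \right)} + t{\left(162,-144 \right)}\right) - 9582 = \left(-6 + \left(35 + 99 \cdot 162\right)\right) - 9582 = \left(-6 + \left(35 + 16038\right)\right) - 9582 = \left(-6 + 16073\right) - 9582 = 16067 - 9582 = 6485$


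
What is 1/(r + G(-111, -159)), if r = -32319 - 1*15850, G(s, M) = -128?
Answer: -1/48297 ≈ -2.0705e-5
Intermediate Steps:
r = -48169 (r = -32319 - 15850 = -48169)
1/(r + G(-111, -159)) = 1/(-48169 - 128) = 1/(-48297) = -1/48297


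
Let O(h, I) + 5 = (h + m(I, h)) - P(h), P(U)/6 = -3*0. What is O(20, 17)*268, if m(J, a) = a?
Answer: 9380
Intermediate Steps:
P(U) = 0 (P(U) = 6*(-3*0) = 6*0 = 0)
O(h, I) = -5 + 2*h (O(h, I) = -5 + ((h + h) - 1*0) = -5 + (2*h + 0) = -5 + 2*h)
O(20, 17)*268 = (-5 + 2*20)*268 = (-5 + 40)*268 = 35*268 = 9380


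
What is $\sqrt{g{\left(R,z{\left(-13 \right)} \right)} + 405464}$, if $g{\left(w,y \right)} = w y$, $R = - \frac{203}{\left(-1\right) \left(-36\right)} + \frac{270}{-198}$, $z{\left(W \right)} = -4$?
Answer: $\frac{\sqrt{441580799}}{33} \approx 636.78$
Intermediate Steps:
$R = - \frac{2773}{396}$ ($R = - \frac{203}{36} + 270 \left(- \frac{1}{198}\right) = \left(-203\right) \frac{1}{36} - \frac{15}{11} = - \frac{203}{36} - \frac{15}{11} = - \frac{2773}{396} \approx -7.0025$)
$\sqrt{g{\left(R,z{\left(-13 \right)} \right)} + 405464} = \sqrt{\left(- \frac{2773}{396}\right) \left(-4\right) + 405464} = \sqrt{\frac{2773}{99} + 405464} = \sqrt{\frac{40143709}{99}} = \frac{\sqrt{441580799}}{33}$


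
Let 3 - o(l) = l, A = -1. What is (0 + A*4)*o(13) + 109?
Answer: 149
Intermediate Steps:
o(l) = 3 - l
(0 + A*4)*o(13) + 109 = (0 - 1*4)*(3 - 1*13) + 109 = (0 - 4)*(3 - 13) + 109 = -4*(-10) + 109 = 40 + 109 = 149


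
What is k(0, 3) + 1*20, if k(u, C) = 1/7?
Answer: 141/7 ≈ 20.143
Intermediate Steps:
k(u, C) = ⅐
k(0, 3) + 1*20 = ⅐ + 1*20 = ⅐ + 20 = 141/7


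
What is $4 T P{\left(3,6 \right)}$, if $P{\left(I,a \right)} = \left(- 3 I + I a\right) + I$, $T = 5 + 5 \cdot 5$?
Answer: $1440$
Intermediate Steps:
$T = 30$ ($T = 5 + 25 = 30$)
$P{\left(I,a \right)} = - 2 I + I a$
$4 T P{\left(3,6 \right)} = 4 \cdot 30 \cdot 3 \left(-2 + 6\right) = 120 \cdot 3 \cdot 4 = 120 \cdot 12 = 1440$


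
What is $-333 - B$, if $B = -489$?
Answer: $156$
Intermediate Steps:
$-333 - B = -333 - -489 = -333 + 489 = 156$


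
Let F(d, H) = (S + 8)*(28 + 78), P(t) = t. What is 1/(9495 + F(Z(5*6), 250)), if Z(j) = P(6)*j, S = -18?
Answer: 1/8435 ≈ 0.00011855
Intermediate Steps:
Z(j) = 6*j
F(d, H) = -1060 (F(d, H) = (-18 + 8)*(28 + 78) = -10*106 = -1060)
1/(9495 + F(Z(5*6), 250)) = 1/(9495 - 1060) = 1/8435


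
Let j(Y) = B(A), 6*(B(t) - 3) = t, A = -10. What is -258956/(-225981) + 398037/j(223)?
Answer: 269847433715/903924 ≈ 2.9853e+5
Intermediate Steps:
B(t) = 3 + t/6
j(Y) = 4/3 (j(Y) = 3 + (1/6)*(-10) = 3 - 5/3 = 4/3)
-258956/(-225981) + 398037/j(223) = -258956/(-225981) + 398037/(4/3) = -258956*(-1/225981) + 398037*(3/4) = 258956/225981 + 1194111/4 = 269847433715/903924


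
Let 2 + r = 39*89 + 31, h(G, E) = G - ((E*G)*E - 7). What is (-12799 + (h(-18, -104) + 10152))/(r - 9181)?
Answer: -192030/5681 ≈ -33.802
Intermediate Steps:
h(G, E) = 7 + G - G*E² (h(G, E) = G - (G*E² - 7) = G - (-7 + G*E²) = G + (7 - G*E²) = 7 + G - G*E²)
r = 3500 (r = -2 + (39*89 + 31) = -2 + (3471 + 31) = -2 + 3502 = 3500)
(-12799 + (h(-18, -104) + 10152))/(r - 9181) = (-12799 + ((7 - 18 - 1*(-18)*(-104)²) + 10152))/(3500 - 9181) = (-12799 + ((7 - 18 - 1*(-18)*10816) + 10152))/(-5681) = (-12799 + ((7 - 18 + 194688) + 10152))*(-1/5681) = (-12799 + (194677 + 10152))*(-1/5681) = (-12799 + 204829)*(-1/5681) = 192030*(-1/5681) = -192030/5681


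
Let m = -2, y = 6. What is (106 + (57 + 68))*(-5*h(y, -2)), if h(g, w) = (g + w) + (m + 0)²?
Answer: -9240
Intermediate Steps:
h(g, w) = 4 + g + w (h(g, w) = (g + w) + (-2 + 0)² = (g + w) + (-2)² = (g + w) + 4 = 4 + g + w)
(106 + (57 + 68))*(-5*h(y, -2)) = (106 + (57 + 68))*(-5*(4 + 6 - 2)) = (106 + 125)*(-5*8) = 231*(-40) = -9240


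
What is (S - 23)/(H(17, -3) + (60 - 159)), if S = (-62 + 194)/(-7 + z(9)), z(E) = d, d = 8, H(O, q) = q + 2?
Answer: -109/100 ≈ -1.0900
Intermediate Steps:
H(O, q) = 2 + q
z(E) = 8
S = 132 (S = (-62 + 194)/(-7 + 8) = 132/1 = 132*1 = 132)
(S - 23)/(H(17, -3) + (60 - 159)) = (132 - 23)/((2 - 3) + (60 - 159)) = 109/(-1 - 99) = 109/(-100) = 109*(-1/100) = -109/100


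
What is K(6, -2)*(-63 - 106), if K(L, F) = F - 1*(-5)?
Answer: -507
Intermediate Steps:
K(L, F) = 5 + F (K(L, F) = F + 5 = 5 + F)
K(6, -2)*(-63 - 106) = (5 - 2)*(-63 - 106) = 3*(-169) = -507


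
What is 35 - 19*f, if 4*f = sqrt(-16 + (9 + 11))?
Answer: 51/2 ≈ 25.500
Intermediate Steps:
f = 1/2 (f = sqrt(-16 + (9 + 11))/4 = sqrt(-16 + 20)/4 = sqrt(4)/4 = (1/4)*2 = 1/2 ≈ 0.50000)
35 - 19*f = 35 - 19*1/2 = 35 - 19/2 = 51/2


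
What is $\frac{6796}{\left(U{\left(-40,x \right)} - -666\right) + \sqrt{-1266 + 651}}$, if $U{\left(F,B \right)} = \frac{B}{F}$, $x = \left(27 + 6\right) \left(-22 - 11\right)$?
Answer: $\frac{2512617120}{256627147} - \frac{10873600 i \sqrt{615}}{769881441} \approx 9.7909 - 0.35026 i$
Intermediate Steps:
$x = -1089$ ($x = 33 \left(-33\right) = -1089$)
$\frac{6796}{\left(U{\left(-40,x \right)} - -666\right) + \sqrt{-1266 + 651}} = \frac{6796}{\left(- \frac{1089}{-40} - -666\right) + \sqrt{-1266 + 651}} = \frac{6796}{\left(\left(-1089\right) \left(- \frac{1}{40}\right) + \left(-623 + 1289\right)\right) + \sqrt{-615}} = \frac{6796}{\left(\frac{1089}{40} + 666\right) + i \sqrt{615}} = \frac{6796}{\frac{27729}{40} + i \sqrt{615}}$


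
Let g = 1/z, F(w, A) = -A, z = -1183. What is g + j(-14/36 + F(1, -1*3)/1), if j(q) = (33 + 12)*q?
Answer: 278003/2366 ≈ 117.50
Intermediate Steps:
g = -1/1183 (g = 1/(-1183) = -1/1183 ≈ -0.00084531)
j(q) = 45*q
g + j(-14/36 + F(1, -1*3)/1) = -1/1183 + 45*(-14/36 - (-1)*3/1) = -1/1183 + 45*(-14*1/36 - 1*(-3)*1) = -1/1183 + 45*(-7/18 + 3*1) = -1/1183 + 45*(-7/18 + 3) = -1/1183 + 45*(47/18) = -1/1183 + 235/2 = 278003/2366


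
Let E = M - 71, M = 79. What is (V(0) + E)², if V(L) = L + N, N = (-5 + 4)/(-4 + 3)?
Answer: 81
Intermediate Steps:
E = 8 (E = 79 - 71 = 8)
N = 1 (N = -1/(-1) = -1*(-1) = 1)
V(L) = 1 + L (V(L) = L + 1 = 1 + L)
(V(0) + E)² = ((1 + 0) + 8)² = (1 + 8)² = 9² = 81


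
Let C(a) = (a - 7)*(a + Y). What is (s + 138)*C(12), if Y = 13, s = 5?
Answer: 17875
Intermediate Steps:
C(a) = (-7 + a)*(13 + a) (C(a) = (a - 7)*(a + 13) = (-7 + a)*(13 + a))
(s + 138)*C(12) = (5 + 138)*(-91 + 12² + 6*12) = 143*(-91 + 144 + 72) = 143*125 = 17875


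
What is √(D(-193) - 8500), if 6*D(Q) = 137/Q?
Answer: I*√11398352646/1158 ≈ 92.196*I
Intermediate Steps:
D(Q) = 137/(6*Q) (D(Q) = (137/Q)/6 = 137/(6*Q))
√(D(-193) - 8500) = √((137/6)/(-193) - 8500) = √((137/6)*(-1/193) - 8500) = √(-137/1158 - 8500) = √(-9843137/1158) = I*√11398352646/1158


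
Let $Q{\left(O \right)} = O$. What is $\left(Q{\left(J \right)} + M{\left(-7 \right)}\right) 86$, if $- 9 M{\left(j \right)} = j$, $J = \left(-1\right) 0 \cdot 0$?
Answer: $\frac{602}{9} \approx 66.889$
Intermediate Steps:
$J = 0$ ($J = 0 \cdot 0 = 0$)
$M{\left(j \right)} = - \frac{j}{9}$
$\left(Q{\left(J \right)} + M{\left(-7 \right)}\right) 86 = \left(0 - - \frac{7}{9}\right) 86 = \left(0 + \frac{7}{9}\right) 86 = \frac{7}{9} \cdot 86 = \frac{602}{9}$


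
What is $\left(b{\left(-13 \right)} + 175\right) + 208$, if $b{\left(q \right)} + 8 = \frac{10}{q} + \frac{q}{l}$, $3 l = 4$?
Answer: $\frac{18953}{52} \approx 364.48$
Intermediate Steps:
$l = \frac{4}{3}$ ($l = \frac{1}{3} \cdot 4 = \frac{4}{3} \approx 1.3333$)
$b{\left(q \right)} = -8 + \frac{10}{q} + \frac{3 q}{4}$ ($b{\left(q \right)} = -8 + \left(\frac{10}{q} + \frac{q}{\frac{4}{3}}\right) = -8 + \left(\frac{10}{q} + q \frac{3}{4}\right) = -8 + \left(\frac{10}{q} + \frac{3 q}{4}\right) = -8 + \frac{10}{q} + \frac{3 q}{4}$)
$\left(b{\left(-13 \right)} + 175\right) + 208 = \left(\left(-8 + \frac{10}{-13} + \frac{3}{4} \left(-13\right)\right) + 175\right) + 208 = \left(\left(-8 + 10 \left(- \frac{1}{13}\right) - \frac{39}{4}\right) + 175\right) + 208 = \left(\left(-8 - \frac{10}{13} - \frac{39}{4}\right) + 175\right) + 208 = \left(- \frac{963}{52} + 175\right) + 208 = \frac{8137}{52} + 208 = \frac{18953}{52}$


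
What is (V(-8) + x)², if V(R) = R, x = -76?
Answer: 7056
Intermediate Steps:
(V(-8) + x)² = (-8 - 76)² = (-84)² = 7056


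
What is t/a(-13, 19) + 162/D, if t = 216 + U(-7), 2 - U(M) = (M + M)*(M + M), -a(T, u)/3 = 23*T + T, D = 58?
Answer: 38227/13572 ≈ 2.8166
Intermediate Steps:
a(T, u) = -72*T (a(T, u) = -3*(23*T + T) = -72*T)
U(M) = 2 - 4*M² (U(M) = 2 - (M + M)*(M + M) = 2 - 2*M*2*M = 2 - 4*M²)
t = 22 (t = 216 + (2 - 4*(-7)²) = 216 + (2 - 4*49) = 216 + (2 - 196) = 216 - 194 = 22)
t/a(-13, 19) + 162/D = 22/((-72*(-13))) + 162/58 = 22/936 + 162*(1/58) = 22*(1/936) + 81/29 = 11/468 + 81/29 = 38227/13572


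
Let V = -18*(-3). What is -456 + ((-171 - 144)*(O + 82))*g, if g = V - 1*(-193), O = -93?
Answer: 855399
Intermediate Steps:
V = 54
g = 247 (g = 54 - 1*(-193) = 54 + 193 = 247)
-456 + ((-171 - 144)*(O + 82))*g = -456 + ((-171 - 144)*(-93 + 82))*247 = -456 - 315*(-11)*247 = -456 + 3465*247 = -456 + 855855 = 855399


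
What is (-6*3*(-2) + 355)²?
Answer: 152881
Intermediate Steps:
(-6*3*(-2) + 355)² = (-18*(-2) + 355)² = (36 + 355)² = 391² = 152881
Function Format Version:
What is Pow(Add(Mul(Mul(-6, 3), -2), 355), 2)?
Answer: 152881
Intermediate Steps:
Pow(Add(Mul(Mul(-6, 3), -2), 355), 2) = Pow(Add(Mul(-18, -2), 355), 2) = Pow(Add(36, 355), 2) = Pow(391, 2) = 152881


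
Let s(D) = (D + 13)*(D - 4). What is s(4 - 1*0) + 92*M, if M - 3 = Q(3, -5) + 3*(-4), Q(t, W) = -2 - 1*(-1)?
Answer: -920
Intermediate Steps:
Q(t, W) = -1 (Q(t, W) = -2 + 1 = -1)
s(D) = (-4 + D)*(13 + D) (s(D) = (13 + D)*(-4 + D) = (-4 + D)*(13 + D))
M = -10 (M = 3 + (-1 + 3*(-4)) = 3 + (-1 - 12) = 3 - 13 = -10)
s(4 - 1*0) + 92*M = (-52 + (4 - 1*0)² + 9*(4 - 1*0)) + 92*(-10) = (-52 + (4 + 0)² + 9*(4 + 0)) - 920 = (-52 + 4² + 9*4) - 920 = (-52 + 16 + 36) - 920 = 0 - 920 = -920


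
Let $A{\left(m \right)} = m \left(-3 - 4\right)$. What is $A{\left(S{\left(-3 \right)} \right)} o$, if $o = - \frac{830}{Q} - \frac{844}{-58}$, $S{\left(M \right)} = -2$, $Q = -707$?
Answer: $\frac{644848}{2929} \approx 220.16$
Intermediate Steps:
$A{\left(m \right)} = - 7 m$ ($A{\left(m \right)} = m \left(-7\right) = - 7 m$)
$o = \frac{322424}{20503}$ ($o = - \frac{830}{-707} - \frac{844}{-58} = \left(-830\right) \left(- \frac{1}{707}\right) - - \frac{422}{29} = \frac{830}{707} + \frac{422}{29} = \frac{322424}{20503} \approx 15.726$)
$A{\left(S{\left(-3 \right)} \right)} o = \left(-7\right) \left(-2\right) \frac{322424}{20503} = 14 \cdot \frac{322424}{20503} = \frac{644848}{2929}$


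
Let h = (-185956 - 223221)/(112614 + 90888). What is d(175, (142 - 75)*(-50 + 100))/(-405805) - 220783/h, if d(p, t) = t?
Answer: 3646545768110036/33209214497 ≈ 1.0981e+5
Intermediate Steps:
h = -409177/203502 ≈ -2.0107
d(175, (142 - 75)*(-50 + 100))/(-405805) - 220783/h = ((142 - 75)*(-50 + 100))/(-405805) - 220783/(-409177/203502) = (67*50)*(-1/405805) - 220783*(-203502/409177) = 3350*(-1/405805) + 44929782066/409177 = -670/81161 + 44929782066/409177 = 3646545768110036/33209214497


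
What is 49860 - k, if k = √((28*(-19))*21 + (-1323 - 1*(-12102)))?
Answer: 49860 - I*√393 ≈ 49860.0 - 19.824*I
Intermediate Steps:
k = I*√393 (k = √(-532*21 + (-1323 + 12102)) = √(-11172 + 10779) = √(-393) = I*√393 ≈ 19.824*I)
49860 - k = 49860 - I*√393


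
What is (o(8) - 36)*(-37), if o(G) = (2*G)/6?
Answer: 3700/3 ≈ 1233.3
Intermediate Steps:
o(G) = G/3 (o(G) = (2*G)*(⅙) = G/3)
(o(8) - 36)*(-37) = ((⅓)*8 - 36)*(-37) = (8/3 - 36)*(-37) = -100/3*(-37) = 3700/3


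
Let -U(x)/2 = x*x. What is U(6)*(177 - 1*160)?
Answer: -1224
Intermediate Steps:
U(x) = -2*x² (U(x) = -2*x*x = -2*x²)
U(6)*(177 - 1*160) = (-2*6²)*(177 - 1*160) = (-2*36)*(177 - 160) = -72*17 = -1224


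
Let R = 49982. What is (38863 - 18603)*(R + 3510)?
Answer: 1083747920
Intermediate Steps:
(38863 - 18603)*(R + 3510) = (38863 - 18603)*(49982 + 3510) = 20260*53492 = 1083747920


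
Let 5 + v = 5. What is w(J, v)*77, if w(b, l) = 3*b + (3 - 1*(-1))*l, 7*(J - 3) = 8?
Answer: 957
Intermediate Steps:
v = 0 (v = -5 + 5 = 0)
J = 29/7 (J = 3 + (1/7)*8 = 3 + 8/7 = 29/7 ≈ 4.1429)
w(b, l) = 3*b + 4*l (w(b, l) = 3*b + (3 + 1)*l = 3*b + 4*l)
w(J, v)*77 = (3*(29/7) + 4*0)*77 = (87/7 + 0)*77 = (87/7)*77 = 957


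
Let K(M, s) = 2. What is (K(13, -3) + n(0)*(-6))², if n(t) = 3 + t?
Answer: 256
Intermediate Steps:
(K(13, -3) + n(0)*(-6))² = (2 + (3 + 0)*(-6))² = (2 + 3*(-6))² = (2 - 18)² = (-16)² = 256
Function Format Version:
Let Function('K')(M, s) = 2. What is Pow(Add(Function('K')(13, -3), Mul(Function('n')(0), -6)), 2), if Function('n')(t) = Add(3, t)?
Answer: 256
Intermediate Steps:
Pow(Add(Function('K')(13, -3), Mul(Function('n')(0), -6)), 2) = Pow(Add(2, Mul(Add(3, 0), -6)), 2) = Pow(Add(2, Mul(3, -6)), 2) = Pow(Add(2, -18), 2) = Pow(-16, 2) = 256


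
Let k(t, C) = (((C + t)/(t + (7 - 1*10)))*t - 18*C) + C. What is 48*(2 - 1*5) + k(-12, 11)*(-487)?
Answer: 456573/5 ≈ 91315.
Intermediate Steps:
k(t, C) = -17*C + t*(C + t)/(-3 + t) (k(t, C) = (((C + t)/(t + (7 - 10)))*t - 18*C) + C = (((C + t)/(t - 3))*t - 18*C) + C = (((C + t)/(-3 + t))*t - 18*C) + C = (t*(C + t)/(-3 + t) - 18*C) + C = (-18*C + t*(C + t)/(-3 + t)) + C = -17*C + t*(C + t)/(-3 + t))
48*(2 - 1*5) + k(-12, 11)*(-487) = 48*(2 - 1*5) + (((-12)**2 + 51*11 - 16*11*(-12))/(-3 - 12))*(-487) = 48*(2 - 5) + ((144 + 561 + 2112)/(-15))*(-487) = 48*(-3) - 1/15*2817*(-487) = -144 - 939/5*(-487) = -144 + 457293/5 = 456573/5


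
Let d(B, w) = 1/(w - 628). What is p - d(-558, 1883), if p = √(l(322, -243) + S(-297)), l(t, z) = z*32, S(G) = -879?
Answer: -1/1255 + I*√8655 ≈ -0.00079681 + 93.032*I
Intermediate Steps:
l(t, z) = 32*z
d(B, w) = 1/(-628 + w)
p = I*√8655 (p = √(32*(-243) - 879) = √(-7776 - 879) = √(-8655) = I*√8655 ≈ 93.032*I)
p - d(-558, 1883) = I*√8655 - 1/(-628 + 1883) = I*√8655 - 1/1255 = -1/1255 + I*√8655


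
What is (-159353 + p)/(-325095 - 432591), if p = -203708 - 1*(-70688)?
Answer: 292373/757686 ≈ 0.38588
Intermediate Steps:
p = -133020 (p = -203708 + 70688 = -133020)
(-159353 + p)/(-325095 - 432591) = (-159353 - 133020)/(-325095 - 432591) = -292373/(-757686) = -292373*(-1/757686) = 292373/757686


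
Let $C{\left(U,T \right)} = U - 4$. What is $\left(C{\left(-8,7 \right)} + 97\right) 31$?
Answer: $2635$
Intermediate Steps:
$C{\left(U,T \right)} = -4 + U$
$\left(C{\left(-8,7 \right)} + 97\right) 31 = \left(\left(-4 - 8\right) + 97\right) 31 = \left(-12 + 97\right) 31 = 85 \cdot 31 = 2635$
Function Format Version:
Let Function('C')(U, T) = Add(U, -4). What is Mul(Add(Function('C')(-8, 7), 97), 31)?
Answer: 2635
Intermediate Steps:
Function('C')(U, T) = Add(-4, U)
Mul(Add(Function('C')(-8, 7), 97), 31) = Mul(Add(Add(-4, -8), 97), 31) = Mul(Add(-12, 97), 31) = Mul(85, 31) = 2635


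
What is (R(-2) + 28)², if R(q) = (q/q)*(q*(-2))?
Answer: 1024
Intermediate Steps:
R(q) = -2*q (R(q) = 1*(-2*q) = -2*q)
(R(-2) + 28)² = (-2*(-2) + 28)² = (4 + 28)² = 32² = 1024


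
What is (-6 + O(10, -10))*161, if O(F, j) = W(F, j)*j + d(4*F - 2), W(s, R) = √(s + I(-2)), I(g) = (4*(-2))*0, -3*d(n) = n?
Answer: -9016/3 - 1610*√10 ≈ -8096.6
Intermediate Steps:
d(n) = -n/3
I(g) = 0 (I(g) = -8*0 = 0)
W(s, R) = √s (W(s, R) = √(s + 0) = √s)
O(F, j) = ⅔ - 4*F/3 + j*√F (O(F, j) = √F*j - (4*F - 2)/3 = j*√F - (-2 + 4*F)/3 = j*√F + (⅔ - 4*F/3) = ⅔ - 4*F/3 + j*√F)
(-6 + O(10, -10))*161 = (-6 + (⅔ - 4/3*10 - 10*√10))*161 = (-6 + (⅔ - 40/3 - 10*√10))*161 = (-6 + (-38/3 - 10*√10))*161 = (-56/3 - 10*√10)*161 = -9016/3 - 1610*√10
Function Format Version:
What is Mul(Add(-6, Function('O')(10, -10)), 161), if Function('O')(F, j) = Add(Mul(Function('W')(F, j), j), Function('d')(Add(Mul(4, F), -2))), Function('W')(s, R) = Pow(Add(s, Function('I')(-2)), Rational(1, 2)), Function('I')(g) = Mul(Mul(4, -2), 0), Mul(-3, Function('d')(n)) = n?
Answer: Add(Rational(-9016, 3), Mul(-1610, Pow(10, Rational(1, 2)))) ≈ -8096.6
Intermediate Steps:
Function('d')(n) = Mul(Rational(-1, 3), n)
Function('I')(g) = 0 (Function('I')(g) = Mul(-8, 0) = 0)
Function('W')(s, R) = Pow(s, Rational(1, 2)) (Function('W')(s, R) = Pow(Add(s, 0), Rational(1, 2)) = Pow(s, Rational(1, 2)))
Function('O')(F, j) = Add(Rational(2, 3), Mul(Rational(-4, 3), F), Mul(j, Pow(F, Rational(1, 2)))) (Function('O')(F, j) = Add(Mul(Pow(F, Rational(1, 2)), j), Mul(Rational(-1, 3), Add(Mul(4, F), -2))) = Add(Mul(j, Pow(F, Rational(1, 2))), Mul(Rational(-1, 3), Add(-2, Mul(4, F)))) = Add(Mul(j, Pow(F, Rational(1, 2))), Add(Rational(2, 3), Mul(Rational(-4, 3), F))) = Add(Rational(2, 3), Mul(Rational(-4, 3), F), Mul(j, Pow(F, Rational(1, 2)))))
Mul(Add(-6, Function('O')(10, -10)), 161) = Mul(Add(-6, Add(Rational(2, 3), Mul(Rational(-4, 3), 10), Mul(-10, Pow(10, Rational(1, 2))))), 161) = Mul(Add(-6, Add(Rational(2, 3), Rational(-40, 3), Mul(-10, Pow(10, Rational(1, 2))))), 161) = Mul(Add(-6, Add(Rational(-38, 3), Mul(-10, Pow(10, Rational(1, 2))))), 161) = Mul(Add(Rational(-56, 3), Mul(-10, Pow(10, Rational(1, 2)))), 161) = Add(Rational(-9016, 3), Mul(-1610, Pow(10, Rational(1, 2))))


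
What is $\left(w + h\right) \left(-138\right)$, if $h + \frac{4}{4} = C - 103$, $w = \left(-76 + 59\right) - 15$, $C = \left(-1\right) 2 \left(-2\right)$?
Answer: $18216$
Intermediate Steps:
$C = 4$ ($C = \left(-2\right) \left(-2\right) = 4$)
$w = -32$ ($w = -17 - 15 = -32$)
$h = -100$ ($h = -1 + \left(4 - 103\right) = -1 - 99 = -100$)
$\left(w + h\right) \left(-138\right) = \left(-32 - 100\right) \left(-138\right) = \left(-132\right) \left(-138\right) = 18216$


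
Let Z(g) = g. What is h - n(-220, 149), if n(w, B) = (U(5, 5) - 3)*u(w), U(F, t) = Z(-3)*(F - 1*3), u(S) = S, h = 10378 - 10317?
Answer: -1919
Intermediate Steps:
h = 61
U(F, t) = 9 - 3*F (U(F, t) = -3*(F - 1*3) = -3*(F - 3) = -3*(-3 + F) = 9 - 3*F)
n(w, B) = -9*w (n(w, B) = ((9 - 3*5) - 3)*w = ((9 - 15) - 3)*w = (-6 - 3)*w = -9*w)
h - n(-220, 149) = 61 - (-9)*(-220) = 61 - 1*1980 = 61 - 1980 = -1919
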